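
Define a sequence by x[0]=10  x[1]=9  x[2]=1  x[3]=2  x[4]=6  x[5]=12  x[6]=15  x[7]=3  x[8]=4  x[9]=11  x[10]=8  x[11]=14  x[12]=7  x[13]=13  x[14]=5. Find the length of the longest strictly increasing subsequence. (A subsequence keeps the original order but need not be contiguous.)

Let dp[i] be the length of the longest such subsequence ending at index i:
i:      0  1  2  3  4  5  6  7  8  9 10 11 12 13 14
x[i]:  10  9  1  2  6 12 15  3  4 11  8 14  7 13  5
dp:     1  1  1  2  3  4  5  3  4  5  5  6  5  6  5
Maximum dp value is 6.

6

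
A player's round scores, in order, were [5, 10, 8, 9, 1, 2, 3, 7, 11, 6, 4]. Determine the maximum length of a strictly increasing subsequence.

5

Track the smallest tail for each achievable length (strict):
5 → extends → [5]
10 → extends → [5, 10]
8 → replaces 10 → [5, 8]
9 → extends → [5, 8, 9]
1 → replaces 5 → [1, 8, 9]
2 → replaces 8 → [1, 2, 9]
3 → replaces 9 → [1, 2, 3]
7 → extends → [1, 2, 3, 7]
11 → extends → [1, 2, 3, 7, 11]
6 → replaces 7 → [1, 2, 3, 6, 11]
4 → replaces 6 → [1, 2, 3, 4, 11]
Five tails, so the longest strictly increasing subsequence has length 5 (e.g. 1, 2, 3, 7, 11).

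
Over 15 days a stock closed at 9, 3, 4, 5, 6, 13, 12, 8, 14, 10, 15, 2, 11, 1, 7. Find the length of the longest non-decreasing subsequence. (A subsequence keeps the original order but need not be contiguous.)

Track the smallest tail for each achievable length (allowing ties):
9 → extends → [9]
3 → replaces 9 → [3]
4 → extends → [3, 4]
5 → extends → [3, 4, 5]
6 → extends → [3, 4, 5, 6]
13 → extends → [3, 4, 5, 6, 13]
12 → replaces 13 → [3, 4, 5, 6, 12]
8 → replaces 12 → [3, 4, 5, 6, 8]
14 → extends → [3, 4, 5, 6, 8, 14]
10 → replaces 14 → [3, 4, 5, 6, 8, 10]
15 → extends → [3, 4, 5, 6, 8, 10, 15]
2 → replaces 3 → [2, 4, 5, 6, 8, 10, 15]
11 → replaces 15 → [2, 4, 5, 6, 8, 10, 11]
1 → replaces 2 → [1, 4, 5, 6, 8, 10, 11]
7 → replaces 8 → [1, 4, 5, 6, 7, 10, 11]
Seven tails, so the longest non-decreasing subsequence has length 7 (e.g. 3, 4, 5, 6, 13, 14, 15).

7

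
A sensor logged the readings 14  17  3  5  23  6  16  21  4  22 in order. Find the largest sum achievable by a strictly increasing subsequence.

74

Let S[i] be the best sum of a strictly increasing subsequence ending at i:
i:      1  2  3  4  5  6  7  8  9 10
a[i]:  14 17  3  5 23  6 16 21  4 22
S:     14 31  3  8 54 14 30 52  7 74
Maximum is 74 (e.g. 14 + 17 + 21 + 22).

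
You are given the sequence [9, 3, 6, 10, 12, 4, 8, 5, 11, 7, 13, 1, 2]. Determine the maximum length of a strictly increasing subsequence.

5

Track the smallest tail for each achievable length (strict):
9 → extends → [9]
3 → replaces 9 → [3]
6 → extends → [3, 6]
10 → extends → [3, 6, 10]
12 → extends → [3, 6, 10, 12]
4 → replaces 6 → [3, 4, 10, 12]
8 → replaces 10 → [3, 4, 8, 12]
5 → replaces 8 → [3, 4, 5, 12]
11 → replaces 12 → [3, 4, 5, 11]
7 → replaces 11 → [3, 4, 5, 7]
13 → extends → [3, 4, 5, 7, 13]
1 → replaces 3 → [1, 4, 5, 7, 13]
2 → replaces 4 → [1, 2, 5, 7, 13]
Five tails, so the longest strictly increasing subsequence has length 5 (e.g. 3, 6, 10, 12, 13).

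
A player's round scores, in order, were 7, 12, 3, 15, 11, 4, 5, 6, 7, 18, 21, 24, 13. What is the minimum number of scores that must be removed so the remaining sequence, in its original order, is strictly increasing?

5

Fewest deletions = n − (longest strictly increasing subsequence).
i:      1  2  3  4  5  6  7  8  9 10 11 12 13
a[i]:   7 12  3 15 11  4  5  6  7 18 21 24 13
dp:     1  2  1  3  2  2  3  4  5  6  7  8  6
max dp = 8, so deletions = 13 − 8 = 5.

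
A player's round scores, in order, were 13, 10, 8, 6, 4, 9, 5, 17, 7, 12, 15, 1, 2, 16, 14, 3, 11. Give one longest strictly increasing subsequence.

Patience tails give the LIS length; then backtrack through the dp parents:
13 → extends → [13]
10 → replaces 13 → [10]
8 → replaces 10 → [8]
6 → replaces 8 → [6]
4 → replaces 6 → [4]
9 → extends → [4, 9]
5 → replaces 9 → [4, 5]
17 → extends → [4, 5, 17]
7 → replaces 17 → [4, 5, 7]
12 → extends → [4, 5, 7, 12]
15 → extends → [4, 5, 7, 12, 15]
1 → replaces 4 → [1, 5, 7, 12, 15]
2 → replaces 5 → [1, 2, 7, 12, 15]
16 → extends → [1, 2, 7, 12, 15, 16]
14 → replaces 15 → [1, 2, 7, 12, 14, 16]
3 → replaces 7 → [1, 2, 3, 12, 14, 16]
11 → replaces 12 → [1, 2, 3, 11, 14, 16]
Length 6; one witness is 4, 5, 7, 12, 15, 16.

4, 5, 7, 12, 15, 16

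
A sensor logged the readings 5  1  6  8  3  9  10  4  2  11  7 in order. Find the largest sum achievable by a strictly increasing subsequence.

Let S[i] be the best sum of a strictly increasing subsequence ending at i:
i:      1  2  3  4  5  6  7  8  9 10 11
a[i]:   5  1  6  8  3  9 10  4  2 11  7
S:      5  1 11 19  4 28 38  8  3 49 18
Maximum is 49 (e.g. 5 + 6 + 8 + 9 + 10 + 11).

49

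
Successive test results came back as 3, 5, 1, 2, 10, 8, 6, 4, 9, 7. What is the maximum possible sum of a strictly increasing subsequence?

Let S[i] be the best sum of a strictly increasing subsequence ending at i:
i:      1  2  3  4  5  6  7  8  9 10
a[i]:   3  5  1  2 10  8  6  4  9  7
S:      3  8  1  3 18 16 14  7 25 21
Maximum is 25 (e.g. 3 + 5 + 8 + 9).

25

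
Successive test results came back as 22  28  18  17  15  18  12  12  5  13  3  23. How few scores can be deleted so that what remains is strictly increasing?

9

Fewest deletions = n − (longest strictly increasing subsequence).
Patience tails:
22 → extends → [22]
28 → extends → [22, 28]
18 → replaces 22 → [18, 28]
17 → replaces 18 → [17, 28]
15 → replaces 17 → [15, 28]
18 → replaces 28 → [15, 18]
12 → replaces 15 → [12, 18]
12 → already a tail → [12, 18]
5 → replaces 12 → [5, 18]
13 → replaces 18 → [5, 13]
3 → replaces 5 → [3, 13]
23 → extends → [3, 13, 23]
Longest strictly increasing subsequence has length 3, so deletions = 12 − 3 = 9.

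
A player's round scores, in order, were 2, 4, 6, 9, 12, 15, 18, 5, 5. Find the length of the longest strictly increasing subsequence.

7

Let dp[i] be the length of the longest such subsequence ending at index i:
i:      1  2  3  4  5  6  7  8  9
a[i]:   2  4  6  9 12 15 18  5  5
dp:     1  2  3  4  5  6  7  3  3
Maximum dp value is 7.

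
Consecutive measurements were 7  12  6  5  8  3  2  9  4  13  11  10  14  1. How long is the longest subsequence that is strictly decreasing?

6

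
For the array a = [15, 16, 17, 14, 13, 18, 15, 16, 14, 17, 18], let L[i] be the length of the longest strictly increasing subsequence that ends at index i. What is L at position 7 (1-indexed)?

dp[i] = 1 + max{dp[j] : j<i, a[j]<a[i]} (or 1 if no such j):
i:      1  2  3  4  5  6  7  8  9 10 11
a[i]:  15 16 17 14 13 18 15 16 14 17 18
dp:     1  2  3  1  1  4  2  3  2  4  5
At index 7 the value is 2.

2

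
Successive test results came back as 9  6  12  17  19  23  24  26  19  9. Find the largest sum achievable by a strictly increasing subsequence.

Let S[i] be the best sum of a strictly increasing subsequence ending at i:
i:       1   2   3   4   5   6   7   8   9  10
a[i]:    9   6  12  17  19  23  24  26  19   9
S:       9   6  21  38  57  80 104 130  57  15
Maximum is 130 (e.g. 9 + 12 + 17 + 19 + 23 + 24 + 26).

130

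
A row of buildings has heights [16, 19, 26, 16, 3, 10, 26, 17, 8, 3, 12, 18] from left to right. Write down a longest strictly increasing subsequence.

3, 10, 17, 18

Patience tails give the LIS length; then backtrack through the dp parents:
16 → extends → [16]
19 → extends → [16, 19]
26 → extends → [16, 19, 26]
16 → already a tail → [16, 19, 26]
3 → replaces 16 → [3, 19, 26]
10 → replaces 19 → [3, 10, 26]
26 → already a tail → [3, 10, 26]
17 → replaces 26 → [3, 10, 17]
8 → replaces 10 → [3, 8, 17]
3 → already a tail → [3, 8, 17]
12 → replaces 17 → [3, 8, 12]
18 → extends → [3, 8, 12, 18]
Length 4; one witness is 3, 10, 17, 18.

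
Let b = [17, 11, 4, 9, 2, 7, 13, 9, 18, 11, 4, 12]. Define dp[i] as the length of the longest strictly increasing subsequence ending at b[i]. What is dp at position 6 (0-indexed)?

3

dp[i] = 1 + max{dp[j] : j<i, b[j]<b[i]} (or 1 if no such j):
i:      0  1  2  3  4  5  6  7  8  9 10 11
b[i]:  17 11  4  9  2  7 13  9 18 11  4 12
dp:     1  1  1  2  1  2  3  3  4  4  2  5
At index 6 the value is 3.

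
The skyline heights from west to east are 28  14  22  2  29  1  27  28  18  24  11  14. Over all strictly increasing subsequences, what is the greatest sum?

91

Let S[i] be the best sum of a strictly increasing subsequence ending at i:
i:      1  2  3  4  5  6  7  8  9 10 11 12
a[i]:  28 14 22  2 29  1 27 28 18 24 11 14
S:     28 14 36  2 65  1 63 91 32 60 13 27
Maximum is 91 (e.g. 14 + 22 + 27 + 28).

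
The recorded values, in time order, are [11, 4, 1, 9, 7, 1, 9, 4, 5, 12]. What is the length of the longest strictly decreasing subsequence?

4

Negate each value so 'decreasing' becomes 'increasing', then run patience tails on the negated sequence:
-11 → extends → [-11]
-4 → extends → [-11, -4]
-1 → extends → [-11, -4, -1]
-9 → replaces -4 → [-11, -9, -1]
-7 → replaces -1 → [-11, -9, -7]
-1 → extends → [-11, -9, -7, -1]
-9 → already a tail → [-11, -9, -7, -1]
-4 → replaces -1 → [-11, -9, -7, -4]
-5 → replaces -4 → [-11, -9, -7, -5]
-12 → replaces -11 → [-12, -9, -7, -5]
Four tails, so the longest strictly decreasing subsequence of the original has length 4.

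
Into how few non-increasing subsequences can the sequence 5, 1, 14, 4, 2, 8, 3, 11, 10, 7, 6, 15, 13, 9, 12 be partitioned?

6

Place each on the leftmost legal pile:
5 → new pile 1 (tops now [5])
1 → pile 1 (tops now [1])
14 → new pile 2 (tops now [1, 14])
4 → pile 2 (tops now [1, 4])
2 → pile 2 (tops now [1, 2])
8 → new pile 3 (tops now [1, 2, 8])
3 → pile 3 (tops now [1, 2, 3])
11 → new pile 4 (tops now [1, 2, 3, 11])
10 → pile 4 (tops now [1, 2, 3, 10])
7 → pile 4 (tops now [1, 2, 3, 7])
6 → pile 4 (tops now [1, 2, 3, 6])
15 → new pile 5 (tops now [1, 2, 3, 6, 15])
13 → pile 5 (tops now [1, 2, 3, 6, 13])
9 → pile 5 (tops now [1, 2, 3, 6, 9])
12 → new pile 6 (tops now [1, 2, 3, 6, 9, 12])
Six piles.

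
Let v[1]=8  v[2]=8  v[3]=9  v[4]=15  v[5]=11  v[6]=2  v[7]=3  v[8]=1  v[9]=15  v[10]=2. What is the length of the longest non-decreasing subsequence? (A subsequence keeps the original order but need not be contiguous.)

Let dp[i] be the length of the longest such subsequence ending at index i:
i:      1  2  3  4  5  6  7  8  9 10
v[i]:   8  8  9 15 11  2  3  1 15  2
dp:     1  2  3  4  4  1  2  1  5  2
Maximum dp value is 5.

5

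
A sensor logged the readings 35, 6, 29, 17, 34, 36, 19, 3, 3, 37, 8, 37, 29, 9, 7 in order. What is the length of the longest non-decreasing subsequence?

6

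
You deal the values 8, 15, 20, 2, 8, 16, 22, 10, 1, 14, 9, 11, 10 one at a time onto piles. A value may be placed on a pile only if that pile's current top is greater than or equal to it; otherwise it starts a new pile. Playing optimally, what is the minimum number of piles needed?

4

Place each on the leftmost legal pile:
8 → new pile 1 (tops now [8])
15 → new pile 2 (tops now [8, 15])
20 → new pile 3 (tops now [8, 15, 20])
2 → pile 1 (tops now [2, 15, 20])
8 → pile 2 (tops now [2, 8, 20])
16 → pile 3 (tops now [2, 8, 16])
22 → new pile 4 (tops now [2, 8, 16, 22])
10 → pile 3 (tops now [2, 8, 10, 22])
1 → pile 1 (tops now [1, 8, 10, 22])
14 → pile 4 (tops now [1, 8, 10, 14])
9 → pile 3 (tops now [1, 8, 9, 14])
11 → pile 4 (tops now [1, 8, 9, 11])
10 → pile 4 (tops now [1, 8, 9, 10])
Four piles.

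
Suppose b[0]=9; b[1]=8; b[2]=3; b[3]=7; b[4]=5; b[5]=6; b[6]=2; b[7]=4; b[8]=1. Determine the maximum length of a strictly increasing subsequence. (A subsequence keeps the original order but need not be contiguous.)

3

Track the smallest tail for each achievable length (strict):
9 → extends → [9]
8 → replaces 9 → [8]
3 → replaces 8 → [3]
7 → extends → [3, 7]
5 → replaces 7 → [3, 5]
6 → extends → [3, 5, 6]
2 → replaces 3 → [2, 5, 6]
4 → replaces 5 → [2, 4, 6]
1 → replaces 2 → [1, 4, 6]
Three tails, so the longest strictly increasing subsequence has length 3 (e.g. 3, 5, 6).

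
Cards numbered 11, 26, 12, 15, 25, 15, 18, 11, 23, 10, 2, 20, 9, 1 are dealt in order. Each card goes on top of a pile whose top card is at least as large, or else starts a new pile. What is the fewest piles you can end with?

Place each on the leftmost legal pile:
11 → new pile 1 (tops now [11])
26 → new pile 2 (tops now [11, 26])
12 → pile 2 (tops now [11, 12])
15 → new pile 3 (tops now [11, 12, 15])
25 → new pile 4 (tops now [11, 12, 15, 25])
15 → pile 3 (tops now [11, 12, 15, 25])
18 → pile 4 (tops now [11, 12, 15, 18])
11 → pile 1 (tops now [11, 12, 15, 18])
23 → new pile 5 (tops now [11, 12, 15, 18, 23])
10 → pile 1 (tops now [10, 12, 15, 18, 23])
2 → pile 1 (tops now [2, 12, 15, 18, 23])
20 → pile 5 (tops now [2, 12, 15, 18, 20])
9 → pile 2 (tops now [2, 9, 15, 18, 20])
1 → pile 1 (tops now [1, 9, 15, 18, 20])
Five piles.

5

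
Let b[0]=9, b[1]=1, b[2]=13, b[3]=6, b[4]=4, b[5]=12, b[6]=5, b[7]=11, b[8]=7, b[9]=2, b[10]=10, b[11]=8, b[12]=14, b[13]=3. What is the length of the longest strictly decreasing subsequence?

Negate each value so 'decreasing' becomes 'increasing', then run patience tails on the negated sequence:
-9 → extends → [-9]
-1 → extends → [-9, -1]
-13 → replaces -9 → [-13, -1]
-6 → replaces -1 → [-13, -6]
-4 → extends → [-13, -6, -4]
-12 → replaces -6 → [-13, -12, -4]
-5 → replaces -4 → [-13, -12, -5]
-11 → replaces -5 → [-13, -12, -11]
-7 → extends → [-13, -12, -11, -7]
-2 → extends → [-13, -12, -11, -7, -2]
-10 → replaces -7 → [-13, -12, -11, -10, -2]
-8 → replaces -2 → [-13, -12, -11, -10, -8]
-14 → replaces -13 → [-14, -12, -11, -10, -8]
-3 → extends → [-14, -12, -11, -10, -8, -3]
Six tails, so the longest strictly decreasing subsequence of the original has length 6.

6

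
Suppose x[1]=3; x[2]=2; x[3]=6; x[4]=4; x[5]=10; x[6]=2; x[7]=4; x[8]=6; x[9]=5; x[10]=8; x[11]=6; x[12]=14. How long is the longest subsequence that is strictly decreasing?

Let dp[i] be the longest strictly decreasing subsequence ending at i:
i:      1  2  3  4  5  6  7  8  9 10 11 12
x[i]:   3  2  6  4 10  2  4  6  5  8  6 14
dp:     1  2  1  2  1  3  2  2  3  2  3  1
Maximum is 3.

3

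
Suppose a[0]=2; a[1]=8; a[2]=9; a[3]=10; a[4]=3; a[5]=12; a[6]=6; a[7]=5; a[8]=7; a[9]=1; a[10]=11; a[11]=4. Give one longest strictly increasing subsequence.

2, 8, 9, 10, 12

Patience tails give the LIS length; then backtrack through the dp parents:
2 → extends → [2]
8 → extends → [2, 8]
9 → extends → [2, 8, 9]
10 → extends → [2, 8, 9, 10]
3 → replaces 8 → [2, 3, 9, 10]
12 → extends → [2, 3, 9, 10, 12]
6 → replaces 9 → [2, 3, 6, 10, 12]
5 → replaces 6 → [2, 3, 5, 10, 12]
7 → replaces 10 → [2, 3, 5, 7, 12]
1 → replaces 2 → [1, 3, 5, 7, 12]
11 → replaces 12 → [1, 3, 5, 7, 11]
4 → replaces 5 → [1, 3, 4, 7, 11]
Length 5; one witness is 2, 8, 9, 10, 12.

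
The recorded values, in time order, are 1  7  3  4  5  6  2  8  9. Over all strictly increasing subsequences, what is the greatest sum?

36

Let S[i] be the best sum of a strictly increasing subsequence ending at i:
i:      1  2  3  4  5  6  7  8  9
a[i]:   1  7  3  4  5  6  2  8  9
S:      1  8  4  8 13 19  3 27 36
Maximum is 36 (e.g. 1 + 3 + 4 + 5 + 6 + 8 + 9).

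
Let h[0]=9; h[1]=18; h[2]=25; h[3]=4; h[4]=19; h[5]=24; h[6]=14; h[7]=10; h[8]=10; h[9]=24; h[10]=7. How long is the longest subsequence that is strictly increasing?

4

Track the smallest tail for each achievable length (strict):
9 → extends → [9]
18 → extends → [9, 18]
25 → extends → [9, 18, 25]
4 → replaces 9 → [4, 18, 25]
19 → replaces 25 → [4, 18, 19]
24 → extends → [4, 18, 19, 24]
14 → replaces 18 → [4, 14, 19, 24]
10 → replaces 14 → [4, 10, 19, 24]
10 → already a tail → [4, 10, 19, 24]
24 → already a tail → [4, 10, 19, 24]
7 → replaces 10 → [4, 7, 19, 24]
Four tails, so the longest strictly increasing subsequence has length 4 (e.g. 9, 18, 19, 24).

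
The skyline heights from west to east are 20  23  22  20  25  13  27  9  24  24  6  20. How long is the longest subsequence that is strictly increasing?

4

Track the smallest tail for each achievable length (strict):
20 → extends → [20]
23 → extends → [20, 23]
22 → replaces 23 → [20, 22]
20 → already a tail → [20, 22]
25 → extends → [20, 22, 25]
13 → replaces 20 → [13, 22, 25]
27 → extends → [13, 22, 25, 27]
9 → replaces 13 → [9, 22, 25, 27]
24 → replaces 25 → [9, 22, 24, 27]
24 → already a tail → [9, 22, 24, 27]
6 → replaces 9 → [6, 22, 24, 27]
20 → replaces 22 → [6, 20, 24, 27]
Four tails, so the longest strictly increasing subsequence has length 4 (e.g. 20, 23, 25, 27).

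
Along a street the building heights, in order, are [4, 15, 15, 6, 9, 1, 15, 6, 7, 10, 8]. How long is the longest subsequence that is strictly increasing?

Let dp[i] be the length of the longest such subsequence ending at index i:
i:      1  2  3  4  5  6  7  8  9 10 11
a[i]:   4 15 15  6  9  1 15  6  7 10  8
dp:     1  2  2  2  3  1  4  2  3  4  4
Maximum dp value is 4.

4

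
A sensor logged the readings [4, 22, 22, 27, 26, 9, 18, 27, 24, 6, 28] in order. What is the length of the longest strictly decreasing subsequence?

Negate each value so 'decreasing' becomes 'increasing', then run patience tails on the negated sequence:
-4 → extends → [-4]
-22 → replaces -4 → [-22]
-22 → already a tail → [-22]
-27 → replaces -22 → [-27]
-26 → extends → [-27, -26]
-9 → extends → [-27, -26, -9]
-18 → replaces -9 → [-27, -26, -18]
-27 → already a tail → [-27, -26, -18]
-24 → replaces -18 → [-27, -26, -24]
-6 → extends → [-27, -26, -24, -6]
-28 → replaces -27 → [-28, -26, -24, -6]
Four tails, so the longest strictly decreasing subsequence of the original has length 4.

4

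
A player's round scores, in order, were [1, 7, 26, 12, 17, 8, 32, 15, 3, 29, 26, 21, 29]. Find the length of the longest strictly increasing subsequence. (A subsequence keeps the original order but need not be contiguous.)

Let dp[i] be the length of the longest such subsequence ending at index i:
i:      1  2  3  4  5  6  7  8  9 10 11 12 13
a[i]:   1  7 26 12 17  8 32 15  3 29 26 21 29
dp:     1  2  3  3  4  3  5  4  2  5  5  5  6
Maximum dp value is 6.

6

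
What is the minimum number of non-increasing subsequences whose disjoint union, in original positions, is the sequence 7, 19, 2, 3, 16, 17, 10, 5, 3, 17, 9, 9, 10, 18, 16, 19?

7

Place each on the leftmost legal pile:
7 → new pile 1 (tops now [7])
19 → new pile 2 (tops now [7, 19])
2 → pile 1 (tops now [2, 19])
3 → pile 2 (tops now [2, 3])
16 → new pile 3 (tops now [2, 3, 16])
17 → new pile 4 (tops now [2, 3, 16, 17])
10 → pile 3 (tops now [2, 3, 10, 17])
5 → pile 3 (tops now [2, 3, 5, 17])
3 → pile 2 (tops now [2, 3, 5, 17])
17 → pile 4 (tops now [2, 3, 5, 17])
9 → pile 4 (tops now [2, 3, 5, 9])
9 → pile 4 (tops now [2, 3, 5, 9])
10 → new pile 5 (tops now [2, 3, 5, 9, 10])
18 → new pile 6 (tops now [2, 3, 5, 9, 10, 18])
16 → pile 6 (tops now [2, 3, 5, 9, 10, 16])
19 → new pile 7 (tops now [2, 3, 5, 9, 10, 16, 19])
Seven piles.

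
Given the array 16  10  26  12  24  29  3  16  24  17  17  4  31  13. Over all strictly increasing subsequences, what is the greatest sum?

106

Let S[i] be the best sum of a strictly increasing subsequence ending at i:
i:       1   2   3   4   5   6   7   8   9  10  11  12  13  14
a[i]:   16  10  26  12  24  29   3  16  24  17  17   4  31  13
S:      16  10  42  22  46  75   3  38  62  55  55   7 106  35
Maximum is 106 (e.g. 10 + 12 + 24 + 29 + 31).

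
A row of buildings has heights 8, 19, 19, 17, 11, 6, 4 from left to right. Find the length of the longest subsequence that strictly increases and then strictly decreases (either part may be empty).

6

inc[i] = longest strictly increasing subsequence ending at i; dec[i] = longest strictly decreasing subsequence starting at i:
i:      1  2  3  4  5  6  7
a[i]:   8 19 19 17 11  6  4
inc:    1  2  2  2  2  1  1
dec:    3  5  5  4  3  2  1
Best peak at i=2 (value 19): inc=2, dec=5, length 2+5−1 = 6.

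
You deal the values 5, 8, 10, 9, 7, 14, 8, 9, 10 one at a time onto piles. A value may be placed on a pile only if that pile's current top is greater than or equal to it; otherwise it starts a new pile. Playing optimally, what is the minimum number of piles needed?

Place each on the leftmost legal pile:
5 → new pile 1 (tops now [5])
8 → new pile 2 (tops now [5, 8])
10 → new pile 3 (tops now [5, 8, 10])
9 → pile 3 (tops now [5, 8, 9])
7 → pile 2 (tops now [5, 7, 9])
14 → new pile 4 (tops now [5, 7, 9, 14])
8 → pile 3 (tops now [5, 7, 8, 14])
9 → pile 4 (tops now [5, 7, 8, 9])
10 → new pile 5 (tops now [5, 7, 8, 9, 10])
Five piles.

5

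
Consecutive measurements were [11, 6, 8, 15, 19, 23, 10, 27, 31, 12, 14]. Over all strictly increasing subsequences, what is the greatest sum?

Let S[i] be the best sum of a strictly increasing subsequence ending at i:
i:       1   2   3   4   5   6   7   8   9  10  11
a[i]:   11   6   8  15  19  23  10  27  31  12  14
S:      11   6  14  29  48  71  24  98 129  36  50
Maximum is 129 (e.g. 6 + 8 + 15 + 19 + 23 + 27 + 31).

129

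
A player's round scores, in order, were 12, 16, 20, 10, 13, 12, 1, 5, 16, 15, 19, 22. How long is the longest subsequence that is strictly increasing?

Let dp[i] be the length of the longest such subsequence ending at index i:
i:      1  2  3  4  5  6  7  8  9 10 11 12
a[i]:  12 16 20 10 13 12  1  5 16 15 19 22
dp:     1  2  3  1  2  2  1  2  3  3  4  5
Maximum dp value is 5.

5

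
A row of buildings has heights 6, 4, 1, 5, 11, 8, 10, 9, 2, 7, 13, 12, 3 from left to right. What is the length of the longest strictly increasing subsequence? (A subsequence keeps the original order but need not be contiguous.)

5

Track the smallest tail for each achievable length (strict):
6 → extends → [6]
4 → replaces 6 → [4]
1 → replaces 4 → [1]
5 → extends → [1, 5]
11 → extends → [1, 5, 11]
8 → replaces 11 → [1, 5, 8]
10 → extends → [1, 5, 8, 10]
9 → replaces 10 → [1, 5, 8, 9]
2 → replaces 5 → [1, 2, 8, 9]
7 → replaces 8 → [1, 2, 7, 9]
13 → extends → [1, 2, 7, 9, 13]
12 → replaces 13 → [1, 2, 7, 9, 12]
3 → replaces 7 → [1, 2, 3, 9, 12]
Five tails, so the longest strictly increasing subsequence has length 5 (e.g. 4, 5, 8, 10, 13).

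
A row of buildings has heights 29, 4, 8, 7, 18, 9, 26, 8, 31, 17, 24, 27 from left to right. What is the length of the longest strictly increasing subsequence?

Let dp[i] be the length of the longest such subsequence ending at index i:
i:      1  2  3  4  5  6  7  8  9 10 11 12
a[i]:  29  4  8  7 18  9 26  8 31 17 24 27
dp:     1  1  2  2  3  3  4  3  5  4  5  6
Maximum dp value is 6.

6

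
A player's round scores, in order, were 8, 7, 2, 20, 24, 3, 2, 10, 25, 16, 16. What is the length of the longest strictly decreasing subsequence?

4

Negate each value so 'decreasing' becomes 'increasing', then run patience tails on the negated sequence:
-8 → extends → [-8]
-7 → extends → [-8, -7]
-2 → extends → [-8, -7, -2]
-20 → replaces -8 → [-20, -7, -2]
-24 → replaces -20 → [-24, -7, -2]
-3 → replaces -2 → [-24, -7, -3]
-2 → extends → [-24, -7, -3, -2]
-10 → replaces -7 → [-24, -10, -3, -2]
-25 → replaces -24 → [-25, -10, -3, -2]
-16 → replaces -10 → [-25, -16, -3, -2]
-16 → already a tail → [-25, -16, -3, -2]
Four tails, so the longest strictly decreasing subsequence of the original has length 4.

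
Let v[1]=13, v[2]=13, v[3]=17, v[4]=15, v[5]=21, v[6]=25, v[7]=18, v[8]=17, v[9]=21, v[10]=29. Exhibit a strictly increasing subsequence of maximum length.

Patience tails give the LIS length; then backtrack through the dp parents:
13 → extends → [13]
13 → already a tail → [13]
17 → extends → [13, 17]
15 → replaces 17 → [13, 15]
21 → extends → [13, 15, 21]
25 → extends → [13, 15, 21, 25]
18 → replaces 21 → [13, 15, 18, 25]
17 → replaces 18 → [13, 15, 17, 25]
21 → replaces 25 → [13, 15, 17, 21]
29 → extends → [13, 15, 17, 21, 29]
Length 5; one witness is 13, 17, 21, 25, 29.

13, 17, 21, 25, 29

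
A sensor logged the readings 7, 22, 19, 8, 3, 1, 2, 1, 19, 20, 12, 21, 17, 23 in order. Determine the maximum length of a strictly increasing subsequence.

Track the smallest tail for each achievable length (strict):
7 → extends → [7]
22 → extends → [7, 22]
19 → replaces 22 → [7, 19]
8 → replaces 19 → [7, 8]
3 → replaces 7 → [3, 8]
1 → replaces 3 → [1, 8]
2 → replaces 8 → [1, 2]
1 → already a tail → [1, 2]
19 → extends → [1, 2, 19]
20 → extends → [1, 2, 19, 20]
12 → replaces 19 → [1, 2, 12, 20]
21 → extends → [1, 2, 12, 20, 21]
17 → replaces 20 → [1, 2, 12, 17, 21]
23 → extends → [1, 2, 12, 17, 21, 23]
Six tails, so the longest strictly increasing subsequence has length 6 (e.g. 7, 8, 19, 20, 21, 23).

6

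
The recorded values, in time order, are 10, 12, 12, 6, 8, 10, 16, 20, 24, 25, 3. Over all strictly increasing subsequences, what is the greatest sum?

109

Let S[i] be the best sum of a strictly increasing subsequence ending at i:
i:       1   2   3   4   5   6   7   8   9  10  11
a[i]:   10  12  12   6   8  10  16  20  24  25   3
S:      10  22  22   6  14  24  40  60  84 109   3
Maximum is 109 (e.g. 6 + 8 + 10 + 16 + 20 + 24 + 25).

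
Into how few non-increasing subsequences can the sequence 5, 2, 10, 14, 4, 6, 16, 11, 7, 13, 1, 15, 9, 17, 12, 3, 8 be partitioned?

The minimum number of non-increasing subsequences covering a sequence equals the length of its longest strictly increasing subsequence.
LIS length is 7 (e.g. 2, 4, 6, 11, 13, 15, 17), so 7 piles are needed.

7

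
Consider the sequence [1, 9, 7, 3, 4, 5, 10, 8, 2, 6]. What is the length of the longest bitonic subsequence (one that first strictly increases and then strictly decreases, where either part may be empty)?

inc[i] = longest strictly increasing subsequence ending at i; dec[i] = longest strictly decreasing subsequence starting at i:
i:      1  2  3  4  5  6  7  8  9 10
a[i]:   1  9  7  3  4  5 10  8  2  6
inc:    1  2  2  2  3  4  5  5  2  5
dec:    1  4  3  2  2  2  3  2  1  1
Best peak at i=7 (value 10): inc=5, dec=3, length 5+3−1 = 7.

7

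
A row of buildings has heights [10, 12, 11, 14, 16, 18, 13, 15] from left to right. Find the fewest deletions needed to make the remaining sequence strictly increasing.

Fewest deletions = n − (longest strictly increasing subsequence).
i:      1  2  3  4  5  6  7  8
a[i]:  10 12 11 14 16 18 13 15
dp:     1  2  2  3  4  5  3  4
max dp = 5, so deletions = 8 − 5 = 3.

3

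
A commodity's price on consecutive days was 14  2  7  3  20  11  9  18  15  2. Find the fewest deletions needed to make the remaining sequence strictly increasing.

6

Fewest deletions = n − (longest strictly increasing subsequence).
Patience tails:
14 → extends → [14]
2 → replaces 14 → [2]
7 → extends → [2, 7]
3 → replaces 7 → [2, 3]
20 → extends → [2, 3, 20]
11 → replaces 20 → [2, 3, 11]
9 → replaces 11 → [2, 3, 9]
18 → extends → [2, 3, 9, 18]
15 → replaces 18 → [2, 3, 9, 15]
2 → already a tail → [2, 3, 9, 15]
Longest strictly increasing subsequence has length 4, so deletions = 10 − 4 = 6.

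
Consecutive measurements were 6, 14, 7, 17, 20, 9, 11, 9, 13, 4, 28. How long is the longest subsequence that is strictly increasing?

6

Let dp[i] be the length of the longest such subsequence ending at index i:
i:      1  2  3  4  5  6  7  8  9 10 11
a[i]:   6 14  7 17 20  9 11  9 13  4 28
dp:     1  2  2  3  4  3  4  3  5  1  6
Maximum dp value is 6.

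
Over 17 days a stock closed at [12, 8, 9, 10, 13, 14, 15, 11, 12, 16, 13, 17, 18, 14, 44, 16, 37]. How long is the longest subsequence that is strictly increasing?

10

Let dp[i] be the length of the longest such subsequence ending at index i:
i:      1  2  3  4  5  6  7  8  9 10 11 12 13 14 15 16 17
a[i]:  12  8  9 10 13 14 15 11 12 16 13 17 18 14 44 16 37
dp:     1  1  2  3  4  5  6  4  5  7  6  8  9  7 10  8 10
Maximum dp value is 10.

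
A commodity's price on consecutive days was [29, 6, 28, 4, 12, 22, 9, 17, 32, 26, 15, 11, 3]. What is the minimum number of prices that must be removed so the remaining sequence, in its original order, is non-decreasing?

9

Fewest deletions = n − (longest non-decreasing subsequence).
Patience tails:
29 → extends → [29]
6 → replaces 29 → [6]
28 → extends → [6, 28]
4 → replaces 6 → [4, 28]
12 → replaces 28 → [4, 12]
22 → extends → [4, 12, 22]
9 → replaces 12 → [4, 9, 22]
17 → replaces 22 → [4, 9, 17]
32 → extends → [4, 9, 17, 32]
26 → replaces 32 → [4, 9, 17, 26]
15 → replaces 17 → [4, 9, 15, 26]
11 → replaces 15 → [4, 9, 11, 26]
3 → replaces 4 → [3, 9, 11, 26]
Longest non-decreasing subsequence has length 4, so deletions = 13 − 4 = 9.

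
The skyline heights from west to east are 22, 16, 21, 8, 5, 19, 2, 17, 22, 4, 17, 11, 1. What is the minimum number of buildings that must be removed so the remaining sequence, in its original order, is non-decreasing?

Fewest deletions = n − (longest non-decreasing subsequence).
Patience tails:
22 → extends → [22]
16 → replaces 22 → [16]
21 → extends → [16, 21]
8 → replaces 16 → [8, 21]
5 → replaces 8 → [5, 21]
19 → replaces 21 → [5, 19]
2 → replaces 5 → [2, 19]
17 → replaces 19 → [2, 17]
22 → extends → [2, 17, 22]
4 → replaces 17 → [2, 4, 22]
17 → replaces 22 → [2, 4, 17]
11 → replaces 17 → [2, 4, 11]
1 → replaces 2 → [1, 4, 11]
Longest non-decreasing subsequence has length 3, so deletions = 13 − 3 = 10.

10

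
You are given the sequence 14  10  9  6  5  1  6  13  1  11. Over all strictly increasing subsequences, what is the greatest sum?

24

Let S[i] be the best sum of a strictly increasing subsequence ending at i:
i:      1  2  3  4  5  6  7  8  9 10
a[i]:  14 10  9  6  5  1  6 13  1 11
S:     14 10  9  6  5  1 11 24  1 22
Maximum is 24 (e.g. 5 + 6 + 13).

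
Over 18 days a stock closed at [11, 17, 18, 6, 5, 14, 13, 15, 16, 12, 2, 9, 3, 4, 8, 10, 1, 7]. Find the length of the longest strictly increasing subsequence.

5

Let dp[i] be the length of the longest such subsequence ending at index i:
i:      1  2  3  4  5  6  7  8  9 10 11 12 13 14 15 16 17 18
a[i]:  11 17 18  6  5 14 13 15 16 12  2  9  3  4  8 10  1  7
dp:     1  2  3  1  1  2  2  3  4  2  1  2  2  3  4  5  1  4
Maximum dp value is 5.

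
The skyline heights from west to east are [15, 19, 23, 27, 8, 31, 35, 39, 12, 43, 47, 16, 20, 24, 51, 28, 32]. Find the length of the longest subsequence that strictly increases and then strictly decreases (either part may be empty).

inc[i] = longest strictly increasing subsequence ending at i; dec[i] = longest strictly decreasing subsequence starting at i:
i:      1  2  3  4  5  6  7  8  9 10 11 12 13 14 15 16 17
a[i]:  15 19 23 27  8 31 35 39 12 43 47 16 20 24 51 28 32
inc:    1  2  3  4  1  5  6  7  2  8  9  3  4  5 10  6  7
dec:    2  2  2  2  1  2  2  2  1  2  2  1  1  1  2  1  1
Best peak at i=15 (value 51): inc=10, dec=2, length 10+2−1 = 11.

11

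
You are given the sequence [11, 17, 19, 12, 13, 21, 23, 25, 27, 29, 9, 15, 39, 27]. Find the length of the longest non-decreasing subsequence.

9

Track the smallest tail for each achievable length (allowing ties):
11 → extends → [11]
17 → extends → [11, 17]
19 → extends → [11, 17, 19]
12 → replaces 17 → [11, 12, 19]
13 → replaces 19 → [11, 12, 13]
21 → extends → [11, 12, 13, 21]
23 → extends → [11, 12, 13, 21, 23]
25 → extends → [11, 12, 13, 21, 23, 25]
27 → extends → [11, 12, 13, 21, 23, 25, 27]
29 → extends → [11, 12, 13, 21, 23, 25, 27, 29]
9 → replaces 11 → [9, 12, 13, 21, 23, 25, 27, 29]
15 → replaces 21 → [9, 12, 13, 15, 23, 25, 27, 29]
39 → extends → [9, 12, 13, 15, 23, 25, 27, 29, 39]
27 → replaces 29 → [9, 12, 13, 15, 23, 25, 27, 27, 39]
Nine tails, so the longest non-decreasing subsequence has length 9 (e.g. 11, 17, 19, 21, 23, 25, 27, 29, 39).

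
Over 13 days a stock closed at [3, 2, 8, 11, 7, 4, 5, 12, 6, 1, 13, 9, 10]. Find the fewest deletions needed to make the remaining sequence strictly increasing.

7

Fewest deletions = n − (longest strictly increasing subsequence).
Patience tails:
3 → extends → [3]
2 → replaces 3 → [2]
8 → extends → [2, 8]
11 → extends → [2, 8, 11]
7 → replaces 8 → [2, 7, 11]
4 → replaces 7 → [2, 4, 11]
5 → replaces 11 → [2, 4, 5]
12 → extends → [2, 4, 5, 12]
6 → replaces 12 → [2, 4, 5, 6]
1 → replaces 2 → [1, 4, 5, 6]
13 → extends → [1, 4, 5, 6, 13]
9 → replaces 13 → [1, 4, 5, 6, 9]
10 → extends → [1, 4, 5, 6, 9, 10]
Longest strictly increasing subsequence has length 6, so deletions = 13 − 6 = 7.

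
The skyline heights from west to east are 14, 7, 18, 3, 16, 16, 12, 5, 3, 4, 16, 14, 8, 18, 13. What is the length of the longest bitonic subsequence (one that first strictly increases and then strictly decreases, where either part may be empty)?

inc[i] = longest strictly increasing subsequence ending at i; dec[i] = longest strictly decreasing subsequence starting at i:
i:      1  2  3  4  5  6  7  8  9 10 11 12 13 14 15
a[i]:  14  7 18  3 16 16 12  5  3  4 16 14  8 18 13
inc:    1  1  2  1  2  2  2  2  1  2  3  3  3  4  4
dec:    4  3  5  1  4  4  3  2  1  1  3  2  1  2  1
Best peak at i=3 (value 18): inc=2, dec=5, length 2+5−1 = 6.

6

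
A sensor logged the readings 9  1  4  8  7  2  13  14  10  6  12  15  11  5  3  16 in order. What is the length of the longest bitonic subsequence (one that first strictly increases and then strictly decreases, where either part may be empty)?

9

inc[i] = longest strictly increasing subsequence ending at i; dec[i] = longest strictly decreasing subsequence starting at i:
i:      1  2  3  4  5  6  7  8  9 10 11 12 13 14 15 16
a[i]:   9  1  4  8  7  2 13 14 10  6 12 15 11  5  3 16
inc:    1  1  2  3  3  2  4  5  4  3  5  6  5  3  3  7
dec:    6  1  2  5  4  1  5  5  4  3  4  4  3  2  1  1
Best peak at i=8 (value 14): inc=5, dec=5, length 5+5−1 = 9.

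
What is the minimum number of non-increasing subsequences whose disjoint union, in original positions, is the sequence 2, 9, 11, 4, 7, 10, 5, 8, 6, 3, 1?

4

Place each on the leftmost legal pile:
2 → new pile 1 (tops now [2])
9 → new pile 2 (tops now [2, 9])
11 → new pile 3 (tops now [2, 9, 11])
4 → pile 2 (tops now [2, 4, 11])
7 → pile 3 (tops now [2, 4, 7])
10 → new pile 4 (tops now [2, 4, 7, 10])
5 → pile 3 (tops now [2, 4, 5, 10])
8 → pile 4 (tops now [2, 4, 5, 8])
6 → pile 4 (tops now [2, 4, 5, 6])
3 → pile 2 (tops now [2, 3, 5, 6])
1 → pile 1 (tops now [1, 3, 5, 6])
Four piles.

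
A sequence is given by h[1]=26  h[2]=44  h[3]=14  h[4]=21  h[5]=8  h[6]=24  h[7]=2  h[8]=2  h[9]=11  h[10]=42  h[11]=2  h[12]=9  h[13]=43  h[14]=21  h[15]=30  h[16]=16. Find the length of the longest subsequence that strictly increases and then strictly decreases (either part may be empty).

7

inc[i] = longest strictly increasing subsequence ending at i; dec[i] = longest strictly decreasing subsequence starting at i:
i:      1  2  3  4  5  6  7  8  9 10 11 12 13 14 15 16
h[i]:  26 44 14 21  8 24  2  2 11 42  2  9 43 21 30 16
inc:    1  2  1  2  1  3  1  1  2  4  1  2  5  3  4  3
dec:    4  4  3  3  2  3  1  1  2  3  1  1  3  2  2  1
Best peak at i=13 (value 43): inc=5, dec=3, length 5+3−1 = 7.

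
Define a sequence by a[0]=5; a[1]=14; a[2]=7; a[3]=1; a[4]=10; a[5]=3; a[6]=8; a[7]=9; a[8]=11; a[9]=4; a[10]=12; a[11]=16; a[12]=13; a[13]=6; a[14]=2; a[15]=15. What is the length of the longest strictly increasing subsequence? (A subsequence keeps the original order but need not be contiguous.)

8

Track the smallest tail for each achievable length (strict):
5 → extends → [5]
14 → extends → [5, 14]
7 → replaces 14 → [5, 7]
1 → replaces 5 → [1, 7]
10 → extends → [1, 7, 10]
3 → replaces 7 → [1, 3, 10]
8 → replaces 10 → [1, 3, 8]
9 → extends → [1, 3, 8, 9]
11 → extends → [1, 3, 8, 9, 11]
4 → replaces 8 → [1, 3, 4, 9, 11]
12 → extends → [1, 3, 4, 9, 11, 12]
16 → extends → [1, 3, 4, 9, 11, 12, 16]
13 → replaces 16 → [1, 3, 4, 9, 11, 12, 13]
6 → replaces 9 → [1, 3, 4, 6, 11, 12, 13]
2 → replaces 3 → [1, 2, 4, 6, 11, 12, 13]
15 → extends → [1, 2, 4, 6, 11, 12, 13, 15]
Eight tails, so the longest strictly increasing subsequence has length 8 (e.g. 5, 7, 8, 9, 11, 12, 13, 15).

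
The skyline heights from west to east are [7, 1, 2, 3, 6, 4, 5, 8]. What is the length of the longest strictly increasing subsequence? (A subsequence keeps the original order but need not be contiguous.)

6

Track the smallest tail for each achievable length (strict):
7 → extends → [7]
1 → replaces 7 → [1]
2 → extends → [1, 2]
3 → extends → [1, 2, 3]
6 → extends → [1, 2, 3, 6]
4 → replaces 6 → [1, 2, 3, 4]
5 → extends → [1, 2, 3, 4, 5]
8 → extends → [1, 2, 3, 4, 5, 8]
Six tails, so the longest strictly increasing subsequence has length 6 (e.g. 1, 2, 3, 4, 5, 8).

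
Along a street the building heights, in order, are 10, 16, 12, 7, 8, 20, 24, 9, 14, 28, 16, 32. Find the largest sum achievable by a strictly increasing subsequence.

130

Let S[i] be the best sum of a strictly increasing subsequence ending at i:
i:       1   2   3   4   5   6   7   8   9  10  11  12
a[i]:   10  16  12   7   8  20  24   9  14  28  16  32
S:      10  26  22   7  15  46  70  24  38  98  54 130
Maximum is 130 (e.g. 10 + 16 + 20 + 24 + 28 + 32).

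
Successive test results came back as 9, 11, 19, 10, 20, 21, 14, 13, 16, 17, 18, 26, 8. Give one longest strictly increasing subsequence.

9, 11, 14, 16, 17, 18, 26

Patience tails give the LIS length; then backtrack through the dp parents:
9 → extends → [9]
11 → extends → [9, 11]
19 → extends → [9, 11, 19]
10 → replaces 11 → [9, 10, 19]
20 → extends → [9, 10, 19, 20]
21 → extends → [9, 10, 19, 20, 21]
14 → replaces 19 → [9, 10, 14, 20, 21]
13 → replaces 14 → [9, 10, 13, 20, 21]
16 → replaces 20 → [9, 10, 13, 16, 21]
17 → replaces 21 → [9, 10, 13, 16, 17]
18 → extends → [9, 10, 13, 16, 17, 18]
26 → extends → [9, 10, 13, 16, 17, 18, 26]
8 → replaces 9 → [8, 10, 13, 16, 17, 18, 26]
Length 7; one witness is 9, 11, 14, 16, 17, 18, 26.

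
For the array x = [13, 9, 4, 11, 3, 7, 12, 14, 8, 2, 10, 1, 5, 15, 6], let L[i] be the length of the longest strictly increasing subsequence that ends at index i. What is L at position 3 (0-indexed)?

dp[i] = 1 + max{dp[j] : j<i, x[j]<x[i]} (or 1 if no such j):
i:      0  1  2  3  4  5  6  7  8  9 10 11 12 13 14
x[i]:  13  9  4 11  3  7 12 14  8  2 10  1  5 15  6
dp:     1  1  1  2  1  2  3  4  3  1  4  1  2  5  3
At index 3 the value is 2.

2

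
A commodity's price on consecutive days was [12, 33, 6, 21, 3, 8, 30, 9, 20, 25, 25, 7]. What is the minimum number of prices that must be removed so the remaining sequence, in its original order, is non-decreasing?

Fewest deletions = n − (longest non-decreasing subsequence).
Patience tails:
12 → extends → [12]
33 → extends → [12, 33]
6 → replaces 12 → [6, 33]
21 → replaces 33 → [6, 21]
3 → replaces 6 → [3, 21]
8 → replaces 21 → [3, 8]
30 → extends → [3, 8, 30]
9 → replaces 30 → [3, 8, 9]
20 → extends → [3, 8, 9, 20]
25 → extends → [3, 8, 9, 20, 25]
25 → extends → [3, 8, 9, 20, 25, 25]
7 → replaces 8 → [3, 7, 9, 20, 25, 25]
Longest non-decreasing subsequence has length 6, so deletions = 12 − 6 = 6.

6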